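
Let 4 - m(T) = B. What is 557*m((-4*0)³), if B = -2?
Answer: 3342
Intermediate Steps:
m(T) = 6 (m(T) = 4 - 1*(-2) = 4 + 2 = 6)
557*m((-4*0)³) = 557*6 = 3342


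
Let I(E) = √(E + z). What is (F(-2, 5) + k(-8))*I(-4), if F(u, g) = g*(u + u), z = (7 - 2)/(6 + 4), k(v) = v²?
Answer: 22*I*√14 ≈ 82.316*I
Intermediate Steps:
z = ½ (z = 5/10 = 5*(⅒) = ½ ≈ 0.50000)
I(E) = √(½ + E) (I(E) = √(E + ½) = √(½ + E))
F(u, g) = 2*g*u (F(u, g) = g*(2*u) = 2*g*u)
(F(-2, 5) + k(-8))*I(-4) = (2*5*(-2) + (-8)²)*(√(2 + 4*(-4))/2) = (-20 + 64)*(√(2 - 16)/2) = 44*(√(-14)/2) = 44*((I*√14)/2) = 44*(I*√14/2) = 22*I*√14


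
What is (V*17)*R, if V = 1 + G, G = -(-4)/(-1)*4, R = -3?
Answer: 765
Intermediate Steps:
G = -16 (G = -(-4)*(-1)*4 = -2*2*4 = -4*4 = -16)
V = -15 (V = 1 - 16 = -15)
(V*17)*R = -15*17*(-3) = -255*(-3) = 765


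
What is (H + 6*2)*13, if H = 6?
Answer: 234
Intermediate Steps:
(H + 6*2)*13 = (6 + 6*2)*13 = (6 + 12)*13 = 18*13 = 234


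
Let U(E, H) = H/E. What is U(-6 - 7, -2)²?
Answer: 4/169 ≈ 0.023669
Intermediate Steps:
U(-6 - 7, -2)² = (-2/(-6 - 7))² = (-2/(-13))² = (-2*(-1/13))² = (2/13)² = 4/169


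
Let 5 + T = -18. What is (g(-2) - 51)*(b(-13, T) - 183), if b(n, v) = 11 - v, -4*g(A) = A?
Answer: 15049/2 ≈ 7524.5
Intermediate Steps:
g(A) = -A/4
T = -23 (T = -5 - 18 = -23)
(g(-2) - 51)*(b(-13, T) - 183) = (-¼*(-2) - 51)*((11 - 1*(-23)) - 183) = (½ - 51)*((11 + 23) - 183) = -101*(34 - 183)/2 = -101/2*(-149) = 15049/2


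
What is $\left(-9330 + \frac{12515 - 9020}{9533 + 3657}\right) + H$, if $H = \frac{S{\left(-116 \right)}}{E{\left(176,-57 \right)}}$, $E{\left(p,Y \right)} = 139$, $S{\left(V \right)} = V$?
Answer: $- \frac{3421351907}{366682} \approx -9330.6$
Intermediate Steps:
$H = - \frac{116}{139} \approx -0.83453$
$\left(-9330 + \frac{12515 - 9020}{9533 + 3657}\right) + H = \left(-9330 + \frac{12515 - 9020}{9533 + 3657}\right) - \frac{116}{139} = \left(-9330 + \frac{3495}{13190}\right) - \frac{116}{139} = \left(-9330 + 3495 \cdot \frac{1}{13190}\right) - \frac{116}{139} = \left(-9330 + \frac{699}{2638}\right) - \frac{116}{139} = - \frac{24611841}{2638} - \frac{116}{139} = - \frac{3421351907}{366682}$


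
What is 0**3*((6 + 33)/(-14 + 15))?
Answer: 0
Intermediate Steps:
0**3*((6 + 33)/(-14 + 15)) = 0*(39/1) = 0*(39*1) = 0*39 = 0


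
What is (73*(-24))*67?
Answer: -117384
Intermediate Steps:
(73*(-24))*67 = -1752*67 = -117384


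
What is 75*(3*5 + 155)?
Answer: 12750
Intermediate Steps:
75*(3*5 + 155) = 75*(15 + 155) = 75*170 = 12750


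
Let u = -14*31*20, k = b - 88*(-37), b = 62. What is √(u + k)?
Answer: I*√5362 ≈ 73.226*I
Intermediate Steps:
k = 3318 (k = 62 - 88*(-37) = 62 + 3256 = 3318)
u = -8680 (u = -434*20 = -8680)
√(u + k) = √(-8680 + 3318) = √(-5362) = I*√5362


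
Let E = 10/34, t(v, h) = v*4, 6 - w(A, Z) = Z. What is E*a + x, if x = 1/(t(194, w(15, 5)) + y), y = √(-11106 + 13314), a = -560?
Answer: -209987151/1274932 - √138/149992 ≈ -164.70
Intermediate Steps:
w(A, Z) = 6 - Z
t(v, h) = 4*v
y = 4*√138 (y = √2208 = 4*√138 ≈ 46.989)
E = 5/17 (E = 10*(1/34) = 5/17 ≈ 0.29412)
x = 1/(776 + 4*√138) (x = 1/(4*194 + 4*√138) = 1/(776 + 4*√138) ≈ 0.0012151)
E*a + x = (5/17)*(-560) + (97/74996 - √138/149992) = -2800/17 + (97/74996 - √138/149992) = -209987151/1274932 - √138/149992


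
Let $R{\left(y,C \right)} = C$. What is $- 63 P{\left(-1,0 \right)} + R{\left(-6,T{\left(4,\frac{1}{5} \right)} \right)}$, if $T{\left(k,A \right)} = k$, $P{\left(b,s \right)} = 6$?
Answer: $-374$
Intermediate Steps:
$- 63 P{\left(-1,0 \right)} + R{\left(-6,T{\left(4,\frac{1}{5} \right)} \right)} = \left(-63\right) 6 + 4 = -378 + 4 = -374$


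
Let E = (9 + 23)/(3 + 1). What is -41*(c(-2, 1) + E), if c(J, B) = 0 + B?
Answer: -369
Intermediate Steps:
c(J, B) = B
E = 8 (E = 32/4 = 32*(¼) = 8)
-41*(c(-2, 1) + E) = -41*(1 + 8) = -41*9 = -369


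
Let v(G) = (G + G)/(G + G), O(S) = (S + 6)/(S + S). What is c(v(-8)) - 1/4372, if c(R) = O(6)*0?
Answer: -1/4372 ≈ -0.00022873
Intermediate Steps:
O(S) = (6 + S)/(2*S) (O(S) = (6 + S)/((2*S)) = (6 + S)*(1/(2*S)) = (6 + S)/(2*S))
v(G) = 1 (v(G) = (2*G)/((2*G)) = (2*G)*(1/(2*G)) = 1)
c(R) = 0 (c(R) = ((1/2)*(6 + 6)/6)*0 = ((1/2)*(1/6)*12)*0 = 1*0 = 0)
c(v(-8)) - 1/4372 = 0 - 1/4372 = -1/4372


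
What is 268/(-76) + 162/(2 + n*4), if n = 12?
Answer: -136/475 ≈ -0.28632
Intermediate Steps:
268/(-76) + 162/(2 + n*4) = 268/(-76) + 162/(2 + 12*4) = 268*(-1/76) + 162/(2 + 48) = -67/19 + 162/50 = -67/19 + 162*(1/50) = -67/19 + 81/25 = -136/475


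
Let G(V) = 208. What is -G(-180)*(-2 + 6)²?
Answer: -3328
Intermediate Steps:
-G(-180)*(-2 + 6)² = -208*(-2 + 6)² = -208*4² = -208*16 = -1*3328 = -3328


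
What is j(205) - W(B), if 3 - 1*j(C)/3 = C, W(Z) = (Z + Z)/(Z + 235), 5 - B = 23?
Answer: -131466/217 ≈ -605.83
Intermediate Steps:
B = -18 (B = 5 - 1*23 = 5 - 23 = -18)
W(Z) = 2*Z/(235 + Z) (W(Z) = (2*Z)/(235 + Z) = 2*Z/(235 + Z))
j(C) = 9 - 3*C
j(205) - W(B) = (9 - 3*205) - 2*(-18)/(235 - 18) = (9 - 615) - 2*(-18)/217 = -606 - 2*(-18)/217 = -606 - 1*(-36/217) = -606 + 36/217 = -131466/217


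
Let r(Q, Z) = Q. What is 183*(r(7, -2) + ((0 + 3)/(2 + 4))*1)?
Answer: 2745/2 ≈ 1372.5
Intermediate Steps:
183*(r(7, -2) + ((0 + 3)/(2 + 4))*1) = 183*(7 + ((0 + 3)/(2 + 4))*1) = 183*(7 + (3/6)*1) = 183*(7 + (3*(1/6))*1) = 183*(7 + (1/2)*1) = 183*(7 + 1/2) = 183*(15/2) = 2745/2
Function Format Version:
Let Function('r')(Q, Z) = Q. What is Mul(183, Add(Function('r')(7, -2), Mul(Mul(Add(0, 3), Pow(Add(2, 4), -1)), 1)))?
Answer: Rational(2745, 2) ≈ 1372.5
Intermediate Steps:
Mul(183, Add(Function('r')(7, -2), Mul(Mul(Add(0, 3), Pow(Add(2, 4), -1)), 1))) = Mul(183, Add(7, Mul(Mul(Add(0, 3), Pow(Add(2, 4), -1)), 1))) = Mul(183, Add(7, Mul(Mul(3, Pow(6, -1)), 1))) = Mul(183, Add(7, Mul(Mul(3, Rational(1, 6)), 1))) = Mul(183, Add(7, Mul(Rational(1, 2), 1))) = Mul(183, Add(7, Rational(1, 2))) = Mul(183, Rational(15, 2)) = Rational(2745, 2)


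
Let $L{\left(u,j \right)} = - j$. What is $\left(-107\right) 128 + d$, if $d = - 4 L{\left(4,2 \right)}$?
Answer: $-13688$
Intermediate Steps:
$d = 8$ ($d = - 4 \left(\left(-1\right) 2\right) = \left(-4\right) \left(-2\right) = 8$)
$\left(-107\right) 128 + d = \left(-107\right) 128 + 8 = -13696 + 8 = -13688$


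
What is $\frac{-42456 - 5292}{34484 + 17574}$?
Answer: $- \frac{23874}{26029} \approx -0.91721$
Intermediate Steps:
$\frac{-42456 - 5292}{34484 + 17574} = - \frac{47748}{52058} = \left(-47748\right) \frac{1}{52058} = - \frac{23874}{26029}$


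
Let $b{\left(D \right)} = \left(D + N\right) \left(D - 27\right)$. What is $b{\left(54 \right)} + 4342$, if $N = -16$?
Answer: $5368$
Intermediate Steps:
$b{\left(D \right)} = \left(-27 + D\right) \left(-16 + D\right)$ ($b{\left(D \right)} = \left(D - 16\right) \left(D - 27\right) = \left(-16 + D\right) \left(-27 + D\right) = \left(-27 + D\right) \left(-16 + D\right)$)
$b{\left(54 \right)} + 4342 = \left(432 + 54^{2} - 2322\right) + 4342 = \left(432 + 2916 - 2322\right) + 4342 = 1026 + 4342 = 5368$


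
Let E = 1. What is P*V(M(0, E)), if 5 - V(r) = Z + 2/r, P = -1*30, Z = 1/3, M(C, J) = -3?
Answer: -160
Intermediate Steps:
Z = 1/3 ≈ 0.33333
P = -30
V(r) = 14/3 - 2/r (V(r) = 5 - (1/3 + 2/r) = 5 + (-1/3 - 2/r) = 14/3 - 2/r)
P*V(M(0, E)) = -30*(14/3 - 2/(-3)) = -30*(14/3 - 2*(-1/3)) = -30*(14/3 + 2/3) = -30*16/3 = -160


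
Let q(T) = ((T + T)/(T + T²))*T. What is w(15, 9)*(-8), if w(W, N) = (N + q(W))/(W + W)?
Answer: -29/10 ≈ -2.9000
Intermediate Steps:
q(T) = 2*T²/(T + T²) (q(T) = ((2*T)/(T + T²))*T = (2*T/(T + T²))*T = 2*T²/(T + T²))
w(W, N) = (N + 2*W/(1 + W))/(2*W) (w(W, N) = (N + 2*W/(1 + W))/(W + W) = (N + 2*W/(1 + W))/((2*W)) = (N + 2*W/(1 + W))*(1/(2*W)) = (N + 2*W/(1 + W))/(2*W))
w(15, 9)*(-8) = ((15 + (½)*9*(1 + 15))/(15*(1 + 15)))*(-8) = ((1/15)*(15 + (½)*9*16)/16)*(-8) = ((1/15)*(1/16)*(15 + 72))*(-8) = ((1/15)*(1/16)*87)*(-8) = (29/80)*(-8) = -29/10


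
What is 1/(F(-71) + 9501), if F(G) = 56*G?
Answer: 1/5525 ≈ 0.00018100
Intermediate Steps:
1/(F(-71) + 9501) = 1/(56*(-71) + 9501) = 1/(-3976 + 9501) = 1/5525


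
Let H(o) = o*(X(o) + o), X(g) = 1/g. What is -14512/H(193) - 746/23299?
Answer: -182951794/433943875 ≈ -0.42160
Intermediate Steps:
H(o) = o*(o + 1/o) (H(o) = o*(1/o + o) = o*(o + 1/o))
-14512/H(193) - 746/23299 = -14512/(1 + 193²) - 746/23299 = -14512/(1 + 37249) - 746*1/23299 = -14512/37250 - 746/23299 = -14512*1/37250 - 746/23299 = -7256/18625 - 746/23299 = -182951794/433943875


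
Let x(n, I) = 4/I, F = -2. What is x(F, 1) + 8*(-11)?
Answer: -84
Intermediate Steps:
x(F, 1) + 8*(-11) = 4/1 + 8*(-11) = 4*1 - 88 = 4 - 88 = -84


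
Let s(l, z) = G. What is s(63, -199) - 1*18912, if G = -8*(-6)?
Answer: -18864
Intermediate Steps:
G = 48
s(l, z) = 48
s(63, -199) - 1*18912 = 48 - 1*18912 = 48 - 18912 = -18864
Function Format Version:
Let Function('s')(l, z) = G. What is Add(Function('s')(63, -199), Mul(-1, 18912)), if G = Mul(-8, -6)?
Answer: -18864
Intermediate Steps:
G = 48
Function('s')(l, z) = 48
Add(Function('s')(63, -199), Mul(-1, 18912)) = Add(48, Mul(-1, 18912)) = Add(48, -18912) = -18864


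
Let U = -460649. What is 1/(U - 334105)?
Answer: -1/794754 ≈ -1.2583e-6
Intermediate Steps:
1/(U - 334105) = 1/(-460649 - 334105) = 1/(-794754) = -1/794754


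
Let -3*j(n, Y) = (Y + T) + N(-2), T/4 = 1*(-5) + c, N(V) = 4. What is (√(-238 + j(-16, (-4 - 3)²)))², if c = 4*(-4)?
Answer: -683/3 ≈ -227.67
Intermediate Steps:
c = -16
T = -84 (T = 4*(1*(-5) - 16) = 4*(-5 - 16) = 4*(-21) = -84)
j(n, Y) = 80/3 - Y/3 (j(n, Y) = -((Y - 84) + 4)/3 = -((-84 + Y) + 4)/3 = -(-80 + Y)/3 = 80/3 - Y/3)
(√(-238 + j(-16, (-4 - 3)²)))² = (√(-238 + (80/3 - (-4 - 3)²/3)))² = (√(-238 + (80/3 - ⅓*(-7)²)))² = (√(-238 + (80/3 - ⅓*49)))² = (√(-238 + (80/3 - 49/3)))² = (√(-238 + 31/3))² = (√(-683/3))² = (I*√2049/3)² = -683/3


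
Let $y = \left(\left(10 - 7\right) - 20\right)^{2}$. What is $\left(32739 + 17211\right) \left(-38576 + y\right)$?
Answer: $-1912435650$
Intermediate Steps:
$y = 289$ ($y = \left(\left(10 - 7\right) - 20\right)^{2} = \left(3 - 20\right)^{2} = \left(-17\right)^{2} = 289$)
$\left(32739 + 17211\right) \left(-38576 + y\right) = \left(32739 + 17211\right) \left(-38576 + 289\right) = 49950 \left(-38287\right) = -1912435650$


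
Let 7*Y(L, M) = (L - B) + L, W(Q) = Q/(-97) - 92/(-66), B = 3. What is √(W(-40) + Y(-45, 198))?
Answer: I*√5763506133/22407 ≈ 3.3881*I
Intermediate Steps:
W(Q) = 46/33 - Q/97 (W(Q) = Q*(-1/97) - 92*(-1/66) = -Q/97 + 46/33 = 46/33 - Q/97)
Y(L, M) = -3/7 + 2*L/7 (Y(L, M) = ((L - 1*3) + L)/7 = ((L - 3) + L)/7 = ((-3 + L) + L)/7 = (-3 + 2*L)/7 = -3/7 + 2*L/7)
√(W(-40) + Y(-45, 198)) = √((46/33 - 1/97*(-40)) + (-3/7 + (2/7)*(-45))) = √((46/33 + 40/97) + (-3/7 - 90/7)) = √(5782/3201 - 93/7) = √(-257219/22407) = I*√5763506133/22407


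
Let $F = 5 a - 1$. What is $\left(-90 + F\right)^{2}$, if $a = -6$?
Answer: $14641$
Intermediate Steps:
$F = -31$ ($F = 5 \left(-6\right) - 1 = -30 - 1 = -31$)
$\left(-90 + F\right)^{2} = \left(-90 - 31\right)^{2} = \left(-121\right)^{2} = 14641$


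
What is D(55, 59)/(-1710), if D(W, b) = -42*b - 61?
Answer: 2539/1710 ≈ 1.4848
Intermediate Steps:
D(W, b) = -61 - 42*b
D(55, 59)/(-1710) = (-61 - 42*59)/(-1710) = (-61 - 2478)*(-1/1710) = -2539*(-1/1710) = 2539/1710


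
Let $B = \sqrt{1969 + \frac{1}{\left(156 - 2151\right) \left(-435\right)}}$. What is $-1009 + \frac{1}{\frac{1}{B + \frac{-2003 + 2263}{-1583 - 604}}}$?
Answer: $- \frac{2206943}{2187} + \frac{\sqrt{6590638822082}}{57855} \approx -964.75$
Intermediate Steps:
$B = \frac{\sqrt{6590638822082}}{57855}$ ($B = \sqrt{1969 + \frac{1}{-1995} \left(- \frac{1}{435}\right)} = \sqrt{1969 - - \frac{1}{867825}} = \sqrt{1969 + \frac{1}{867825}} = \sqrt{\frac{1708747426}{867825}} = \frac{\sqrt{6590638822082}}{57855} \approx 44.373$)
$-1009 + \frac{1}{\frac{1}{B + \frac{-2003 + 2263}{-1583 - 604}}} = -1009 + \frac{1}{\frac{1}{\frac{\sqrt{6590638822082}}{57855} + \frac{-2003 + 2263}{-1583 - 604}}} = -1009 + \frac{1}{\frac{1}{\frac{\sqrt{6590638822082}}{57855} + \frac{260}{-2187}}} = -1009 + \frac{1}{\frac{1}{\frac{\sqrt{6590638822082}}{57855} + 260 \left(- \frac{1}{2187}\right)}} = -1009 + \frac{1}{\frac{1}{\frac{\sqrt{6590638822082}}{57855} - \frac{260}{2187}}} = -1009 + \frac{1}{\frac{1}{- \frac{260}{2187} + \frac{\sqrt{6590638822082}}{57855}}} = -1009 - \left(\frac{260}{2187} - \frac{\sqrt{6590638822082}}{57855}\right) = - \frac{2206943}{2187} + \frac{\sqrt{6590638822082}}{57855}$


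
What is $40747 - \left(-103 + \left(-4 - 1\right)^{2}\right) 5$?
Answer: $41137$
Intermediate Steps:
$40747 - \left(-103 + \left(-4 - 1\right)^{2}\right) 5 = 40747 - \left(-103 + \left(-5\right)^{2}\right) 5 = 40747 - \left(-103 + 25\right) 5 = 40747 - \left(-78\right) 5 = 40747 - -390 = 40747 + 390 = 41137$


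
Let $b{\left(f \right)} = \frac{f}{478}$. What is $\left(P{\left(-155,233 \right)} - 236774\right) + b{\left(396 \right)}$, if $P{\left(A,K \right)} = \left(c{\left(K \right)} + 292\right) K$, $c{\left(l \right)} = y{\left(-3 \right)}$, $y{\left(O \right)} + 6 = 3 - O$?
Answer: $- \frac{40328184}{239} \approx -1.6874 \cdot 10^{5}$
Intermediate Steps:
$y{\left(O \right)} = -3 - O$ ($y{\left(O \right)} = -6 - \left(-3 + O\right) = -3 - O$)
$c{\left(l \right)} = 0$ ($c{\left(l \right)} = -3 - -3 = -3 + 3 = 0$)
$b{\left(f \right)} = \frac{f}{478}$ ($b{\left(f \right)} = f \frac{1}{478} = \frac{f}{478}$)
$P{\left(A,K \right)} = 292 K$ ($P{\left(A,K \right)} = \left(0 + 292\right) K = 292 K$)
$\left(P{\left(-155,233 \right)} - 236774\right) + b{\left(396 \right)} = \left(292 \cdot 233 - 236774\right) + \frac{1}{478} \cdot 396 = \left(68036 - 236774\right) + \frac{198}{239} = -168738 + \frac{198}{239} = - \frac{40328184}{239}$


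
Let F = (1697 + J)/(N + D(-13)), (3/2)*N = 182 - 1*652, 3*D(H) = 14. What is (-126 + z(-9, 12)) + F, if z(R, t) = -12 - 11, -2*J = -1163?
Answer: -289619/1852 ≈ -156.38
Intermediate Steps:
J = 1163/2 (J = -½*(-1163) = 1163/2 ≈ 581.50)
D(H) = 14/3 (D(H) = (⅓)*14 = 14/3)
z(R, t) = -23
N = -940/3 (N = 2*(182 - 1*652)/3 = 2*(182 - 652)/3 = (⅔)*(-470) = -940/3 ≈ -313.33)
F = -13671/1852 (F = (1697 + 1163/2)/(-940/3 + 14/3) = 4557/(2*(-926/3)) = (4557/2)*(-3/926) = -13671/1852 ≈ -7.3818)
(-126 + z(-9, 12)) + F = (-126 - 23) - 13671/1852 = -149 - 13671/1852 = -289619/1852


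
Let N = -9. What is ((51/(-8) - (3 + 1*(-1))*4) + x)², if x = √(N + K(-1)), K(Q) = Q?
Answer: 12585/64 - 115*I*√10/4 ≈ 196.64 - 90.916*I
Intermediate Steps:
x = I*√10 (x = √(-9 - 1) = √(-10) = I*√10 ≈ 3.1623*I)
((51/(-8) - (3 + 1*(-1))*4) + x)² = ((51/(-8) - (3 + 1*(-1))*4) + I*√10)² = ((51*(-⅛) - (3 - 1)*4) + I*√10)² = ((-51/8 - 2*4) + I*√10)² = ((-51/8 - 1*8) + I*√10)² = ((-51/8 - 8) + I*√10)² = (-115/8 + I*√10)²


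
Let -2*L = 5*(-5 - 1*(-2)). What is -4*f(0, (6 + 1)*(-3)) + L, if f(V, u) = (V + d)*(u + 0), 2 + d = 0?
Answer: -321/2 ≈ -160.50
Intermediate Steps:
d = -2 (d = -2 + 0 = -2)
f(V, u) = u*(-2 + V) (f(V, u) = (V - 2)*(u + 0) = (-2 + V)*u = u*(-2 + V))
L = 15/2 (L = -5*(-5 - 1*(-2))/2 = -5*(-5 + 2)/2 = -5*(-3)/2 = -½*(-15) = 15/2 ≈ 7.5000)
-4*f(0, (6 + 1)*(-3)) + L = -4*(6 + 1)*(-3)*(-2 + 0) + 15/2 = -4*7*(-3)*(-2) + 15/2 = -(-84)*(-2) + 15/2 = -4*42 + 15/2 = -168 + 15/2 = -321/2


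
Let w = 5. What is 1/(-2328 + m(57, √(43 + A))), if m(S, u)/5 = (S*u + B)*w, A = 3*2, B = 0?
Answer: 1/7647 ≈ 0.00013077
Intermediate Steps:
A = 6
m(S, u) = 25*S*u (m(S, u) = 5*((S*u + 0)*5) = 5*((S*u)*5) = 5*(5*S*u) = 25*S*u)
1/(-2328 + m(57, √(43 + A))) = 1/(-2328 + 25*57*√(43 + 6)) = 1/(-2328 + 25*57*√49) = 1/(-2328 + 25*57*7) = 1/(-2328 + 9975) = 1/7647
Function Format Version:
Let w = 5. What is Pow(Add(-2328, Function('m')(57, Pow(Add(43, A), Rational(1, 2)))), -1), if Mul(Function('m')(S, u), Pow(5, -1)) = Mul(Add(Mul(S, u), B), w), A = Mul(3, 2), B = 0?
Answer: Rational(1, 7647) ≈ 0.00013077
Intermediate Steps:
A = 6
Function('m')(S, u) = Mul(25, S, u) (Function('m')(S, u) = Mul(5, Mul(Add(Mul(S, u), 0), 5)) = Mul(5, Mul(Mul(S, u), 5)) = Mul(5, Mul(5, S, u)) = Mul(25, S, u))
Pow(Add(-2328, Function('m')(57, Pow(Add(43, A), Rational(1, 2)))), -1) = Pow(Add(-2328, Mul(25, 57, Pow(Add(43, 6), Rational(1, 2)))), -1) = Pow(Add(-2328, Mul(25, 57, Pow(49, Rational(1, 2)))), -1) = Pow(Add(-2328, Mul(25, 57, 7)), -1) = Pow(Add(-2328, 9975), -1) = Pow(7647, -1) = Rational(1, 7647)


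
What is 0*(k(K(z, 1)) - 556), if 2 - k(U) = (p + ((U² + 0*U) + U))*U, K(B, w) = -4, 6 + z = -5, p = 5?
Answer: 0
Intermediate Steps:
z = -11 (z = -6 - 5 = -11)
k(U) = 2 - U*(5 + U + U²) (k(U) = 2 - (5 + ((U² + 0*U) + U))*U = 2 - (5 + ((U² + 0) + U))*U = 2 - (5 + (U² + U))*U = 2 - (5 + (U + U²))*U = 2 - (5 + U + U²)*U = 2 - U*(5 + U + U²))
0*(k(K(z, 1)) - 556) = 0*((2 - 1*(-4)² - 1*(-4)³ - 5*(-4)) - 556) = 0*((2 - 1*16 - 1*(-64) + 20) - 556) = 0*((2 - 16 + 64 + 20) - 556) = 0*(70 - 556) = 0*(-486) = 0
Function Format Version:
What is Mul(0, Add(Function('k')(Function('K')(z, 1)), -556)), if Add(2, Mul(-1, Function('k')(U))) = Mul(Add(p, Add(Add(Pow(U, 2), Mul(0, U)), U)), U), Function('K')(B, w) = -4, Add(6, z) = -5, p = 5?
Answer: 0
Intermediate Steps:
z = -11 (z = Add(-6, -5) = -11)
Function('k')(U) = Add(2, Mul(-1, U, Add(5, U, Pow(U, 2)))) (Function('k')(U) = Add(2, Mul(-1, Mul(Add(5, Add(Add(Pow(U, 2), Mul(0, U)), U)), U))) = Add(2, Mul(-1, Mul(Add(5, Add(Add(Pow(U, 2), 0), U)), U))) = Add(2, Mul(-1, Mul(Add(5, Add(Pow(U, 2), U)), U))) = Add(2, Mul(-1, Mul(Add(5, Add(U, Pow(U, 2))), U))) = Add(2, Mul(-1, Mul(Add(5, U, Pow(U, 2)), U))) = Add(2, Mul(-1, Mul(U, Add(5, U, Pow(U, 2))))) = Add(2, Mul(-1, U, Add(5, U, Pow(U, 2)))))
Mul(0, Add(Function('k')(Function('K')(z, 1)), -556)) = Mul(0, Add(Add(2, Mul(-1, Pow(-4, 2)), Mul(-1, Pow(-4, 3)), Mul(-5, -4)), -556)) = Mul(0, Add(Add(2, Mul(-1, 16), Mul(-1, -64), 20), -556)) = Mul(0, Add(Add(2, -16, 64, 20), -556)) = Mul(0, Add(70, -556)) = Mul(0, -486) = 0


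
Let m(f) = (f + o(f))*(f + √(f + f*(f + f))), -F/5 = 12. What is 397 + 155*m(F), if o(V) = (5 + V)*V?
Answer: -30131603 + 1004400*√1785 ≈ 1.2304e+7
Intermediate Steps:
F = -60 (F = -5*12 = -60)
o(V) = V*(5 + V)
m(f) = (f + √(f + 2*f²))*(f + f*(5 + f)) (m(f) = (f + f*(5 + f))*(f + √(f + f*(f + f))) = (f + f*(5 + f))*(f + √(f + f*(2*f))) = (f + f*(5 + f))*(f + √(f + 2*f²)) = (f + √(f + 2*f²))*(f + f*(5 + f)))
397 + 155*m(F) = 397 + 155*(-60*(-60 + √(-60*(1 + 2*(-60))) - 60*(5 - 60) + √(-60*(1 + 2*(-60)))*(5 - 60))) = 397 + 155*(-60*(-60 + √(-60*(1 - 120)) - 60*(-55) + √(-60*(1 - 120))*(-55))) = 397 + 155*(-60*(-60 + √(-60*(-119)) + 3300 + √(-60*(-119))*(-55))) = 397 + 155*(-60*(-60 + √7140 + 3300 + √7140*(-55))) = 397 + 155*(-60*(-60 + 2*√1785 + 3300 + (2*√1785)*(-55))) = 397 + 155*(-60*(-60 + 2*√1785 + 3300 - 110*√1785)) = 397 + 155*(-60*(3240 - 108*√1785)) = 397 + 155*(-194400 + 6480*√1785) = 397 + (-30132000 + 1004400*√1785) = -30131603 + 1004400*√1785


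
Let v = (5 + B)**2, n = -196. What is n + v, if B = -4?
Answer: -195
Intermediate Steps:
v = 1 (v = (5 - 4)**2 = 1**2 = 1)
n + v = -196 + 1 = -195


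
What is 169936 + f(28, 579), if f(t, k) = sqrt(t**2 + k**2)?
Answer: 169936 + 5*sqrt(13441) ≈ 1.7052e+5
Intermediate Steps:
f(t, k) = sqrt(k**2 + t**2)
169936 + f(28, 579) = 169936 + sqrt(579**2 + 28**2) = 169936 + sqrt(335241 + 784) = 169936 + sqrt(336025) = 169936 + 5*sqrt(13441)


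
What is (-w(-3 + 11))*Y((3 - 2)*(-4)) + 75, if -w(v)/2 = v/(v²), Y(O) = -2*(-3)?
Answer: 153/2 ≈ 76.500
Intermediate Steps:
Y(O) = 6
w(v) = -2/v (w(v) = -2*v/(v²) = -2*v/v² = -2/v)
(-w(-3 + 11))*Y((3 - 2)*(-4)) + 75 = -(-2)/(-3 + 11)*6 + 75 = -(-2)/8*6 + 75 = -1*(-¼)*6 + 75 = (¼)*6 + 75 = 3/2 + 75 = 153/2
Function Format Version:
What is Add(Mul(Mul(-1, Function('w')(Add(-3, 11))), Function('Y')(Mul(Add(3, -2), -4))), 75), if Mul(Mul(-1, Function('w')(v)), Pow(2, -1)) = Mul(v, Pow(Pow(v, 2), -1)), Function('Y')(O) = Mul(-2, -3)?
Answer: Rational(153, 2) ≈ 76.500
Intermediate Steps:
Function('Y')(O) = 6
Function('w')(v) = Mul(-2, Pow(v, -1)) (Function('w')(v) = Mul(-2, Mul(v, Pow(Pow(v, 2), -1))) = Mul(-2, Mul(v, Pow(v, -2))) = Mul(-2, Pow(v, -1)))
Add(Mul(Mul(-1, Function('w')(Add(-3, 11))), Function('Y')(Mul(Add(3, -2), -4))), 75) = Add(Mul(Mul(-1, Mul(-2, Pow(Add(-3, 11), -1))), 6), 75) = Add(Mul(Mul(-1, Mul(-2, Pow(8, -1))), 6), 75) = Add(Mul(Mul(-1, Mul(-2, Rational(1, 8))), 6), 75) = Add(Mul(Mul(-1, Rational(-1, 4)), 6), 75) = Add(Mul(Rational(1, 4), 6), 75) = Add(Rational(3, 2), 75) = Rational(153, 2)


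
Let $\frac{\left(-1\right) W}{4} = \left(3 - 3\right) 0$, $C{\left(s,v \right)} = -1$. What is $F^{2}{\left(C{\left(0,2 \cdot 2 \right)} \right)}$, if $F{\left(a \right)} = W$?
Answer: $0$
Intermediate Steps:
$W = 0$ ($W = - 4 \left(3 - 3\right) 0 = - 4 \cdot 0 \cdot 0 = \left(-4\right) 0 = 0$)
$F{\left(a \right)} = 0$
$F^{2}{\left(C{\left(0,2 \cdot 2 \right)} \right)} = 0^{2} = 0$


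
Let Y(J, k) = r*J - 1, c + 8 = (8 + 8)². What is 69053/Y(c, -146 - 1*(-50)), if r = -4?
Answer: -69053/993 ≈ -69.540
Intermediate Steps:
c = 248 (c = -8 + (8 + 8)² = -8 + 16² = -8 + 256 = 248)
Y(J, k) = -1 - 4*J (Y(J, k) = -4*J - 1 = -1 - 4*J)
69053/Y(c, -146 - 1*(-50)) = 69053/(-1 - 4*248) = 69053/(-1 - 992) = 69053/(-993) = 69053*(-1/993) = -69053/993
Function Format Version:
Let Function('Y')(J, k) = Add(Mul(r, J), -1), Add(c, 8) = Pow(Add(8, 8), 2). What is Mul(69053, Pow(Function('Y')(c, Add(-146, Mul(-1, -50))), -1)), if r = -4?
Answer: Rational(-69053, 993) ≈ -69.540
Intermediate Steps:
c = 248 (c = Add(-8, Pow(Add(8, 8), 2)) = Add(-8, Pow(16, 2)) = Add(-8, 256) = 248)
Function('Y')(J, k) = Add(-1, Mul(-4, J)) (Function('Y')(J, k) = Add(Mul(-4, J), -1) = Add(-1, Mul(-4, J)))
Mul(69053, Pow(Function('Y')(c, Add(-146, Mul(-1, -50))), -1)) = Mul(69053, Pow(Add(-1, Mul(-4, 248)), -1)) = Mul(69053, Pow(Add(-1, -992), -1)) = Mul(69053, Pow(-993, -1)) = Mul(69053, Rational(-1, 993)) = Rational(-69053, 993)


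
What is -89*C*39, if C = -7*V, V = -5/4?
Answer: -121485/4 ≈ -30371.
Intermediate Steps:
V = -5/4 (V = -5*¼ = -5/4 ≈ -1.2500)
C = 35/4 (C = -7*(-5/4) = 35/4 ≈ 8.7500)
-89*C*39 = -89*35/4*39 = -3115/4*39 = -121485/4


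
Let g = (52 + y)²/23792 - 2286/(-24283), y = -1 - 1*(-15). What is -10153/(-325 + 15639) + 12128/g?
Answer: 2063484432219641/47168669070 ≈ 43747.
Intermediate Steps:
y = 14 (y = -1 + 15 = 14)
g = 40041315/144435284 (g = (52 + 14)²/23792 - 2286/(-24283) = 66²*(1/23792) - 2286*(-1/24283) = 4356*(1/23792) + 2286/24283 = 1089/5948 + 2286/24283 = 40041315/144435284 ≈ 0.27723)
-10153/(-325 + 15639) + 12128/g = -10153/(-325 + 15639) + 12128/(40041315/144435284) = -10153/15314 + 12128*(144435284/40041315) = -10153*1/15314 + 1751711124352/40041315 = -781/1178 + 1751711124352/40041315 = 2063484432219641/47168669070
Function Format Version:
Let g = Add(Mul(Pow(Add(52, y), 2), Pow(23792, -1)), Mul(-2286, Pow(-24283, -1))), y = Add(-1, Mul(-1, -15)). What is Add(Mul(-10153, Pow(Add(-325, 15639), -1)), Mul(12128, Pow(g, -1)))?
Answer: Rational(2063484432219641, 47168669070) ≈ 43747.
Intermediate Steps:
y = 14 (y = Add(-1, 15) = 14)
g = Rational(40041315, 144435284) (g = Add(Mul(Pow(Add(52, 14), 2), Pow(23792, -1)), Mul(-2286, Pow(-24283, -1))) = Add(Mul(Pow(66, 2), Rational(1, 23792)), Mul(-2286, Rational(-1, 24283))) = Add(Mul(4356, Rational(1, 23792)), Rational(2286, 24283)) = Add(Rational(1089, 5948), Rational(2286, 24283)) = Rational(40041315, 144435284) ≈ 0.27723)
Add(Mul(-10153, Pow(Add(-325, 15639), -1)), Mul(12128, Pow(g, -1))) = Add(Mul(-10153, Pow(Add(-325, 15639), -1)), Mul(12128, Pow(Rational(40041315, 144435284), -1))) = Add(Mul(-10153, Pow(15314, -1)), Mul(12128, Rational(144435284, 40041315))) = Add(Mul(-10153, Rational(1, 15314)), Rational(1751711124352, 40041315)) = Add(Rational(-781, 1178), Rational(1751711124352, 40041315)) = Rational(2063484432219641, 47168669070)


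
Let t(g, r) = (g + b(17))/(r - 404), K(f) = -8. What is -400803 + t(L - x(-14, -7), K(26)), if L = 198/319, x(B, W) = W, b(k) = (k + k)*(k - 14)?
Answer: -4788797423/11948 ≈ -4.0080e+5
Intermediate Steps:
b(k) = 2*k*(-14 + k) (b(k) = (2*k)*(-14 + k) = 2*k*(-14 + k))
L = 18/29 (L = 198*(1/319) = 18/29 ≈ 0.62069)
t(g, r) = (102 + g)/(-404 + r) (t(g, r) = (g + 2*17*(-14 + 17))/(r - 404) = (g + 2*17*3)/(-404 + r) = (g + 102)/(-404 + r) = (102 + g)/(-404 + r))
-400803 + t(L - x(-14, -7), K(26)) = -400803 + (102 + (18/29 - 1*(-7)))/(-404 - 8) = -400803 + (102 + (18/29 + 7))/(-412) = -400803 - (102 + 221/29)/412 = -400803 - 1/412*3179/29 = -400803 - 3179/11948 = -4788797423/11948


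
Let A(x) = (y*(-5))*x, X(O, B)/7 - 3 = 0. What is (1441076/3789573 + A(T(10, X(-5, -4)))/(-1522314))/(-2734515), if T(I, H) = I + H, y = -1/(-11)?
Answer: -8044019750773/57842393990667688710 ≈ -1.3907e-7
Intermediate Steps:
X(O, B) = 21 (X(O, B) = 21 + 7*0 = 21 + 0 = 21)
y = 1/11 (y = -1*(-1/11) = 1/11 ≈ 0.090909)
T(I, H) = H + I
A(x) = -5*x/11 (A(x) = ((1/11)*(-5))*x = -5*x/11)
(1441076/3789573 + A(T(10, X(-5, -4)))/(-1522314))/(-2734515) = (1441076/3789573 - 5*(21 + 10)/11/(-1522314))/(-2734515) = (1441076*(1/3789573) - 5/11*31*(-1/1522314))*(-1/2734515) = (1441076/3789573 - 155/11*(-1/1522314))*(-1/2734515) = (1441076/3789573 + 155/16745454)*(-1/2734515) = (8044019750773/21152706783714)*(-1/2734515) = -8044019750773/57842393990667688710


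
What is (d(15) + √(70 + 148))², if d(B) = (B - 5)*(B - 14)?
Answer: (10 + √218)² ≈ 613.30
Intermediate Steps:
d(B) = (-14 + B)*(-5 + B) (d(B) = (-5 + B)*(-14 + B) = (-14 + B)*(-5 + B))
(d(15) + √(70 + 148))² = ((70 + 15² - 19*15) + √(70 + 148))² = ((70 + 225 - 285) + √218)² = (10 + √218)²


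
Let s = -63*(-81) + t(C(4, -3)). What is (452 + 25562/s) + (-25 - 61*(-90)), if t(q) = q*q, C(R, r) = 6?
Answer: 30433025/5139 ≈ 5922.0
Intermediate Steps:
t(q) = q**2
s = 5139 (s = -63*(-81) + 6**2 = 5103 + 36 = 5139)
(452 + 25562/s) + (-25 - 61*(-90)) = (452 + 25562/5139) + (-25 - 61*(-90)) = (452 + 25562*(1/5139)) + (-25 + 5490) = (452 + 25562/5139) + 5465 = 2348390/5139 + 5465 = 30433025/5139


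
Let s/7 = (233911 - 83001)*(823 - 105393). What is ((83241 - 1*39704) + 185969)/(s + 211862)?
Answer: -38251/18410733173 ≈ -2.0776e-6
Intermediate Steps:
s = -110464610900 (s = 7*((233911 - 83001)*(823 - 105393)) = 7*(150910*(-104570)) = 7*(-15780658700) = -110464610900)
((83241 - 1*39704) + 185969)/(s + 211862) = ((83241 - 1*39704) + 185969)/(-110464610900 + 211862) = ((83241 - 39704) + 185969)/(-110464399038) = (43537 + 185969)*(-1/110464399038) = 229506*(-1/110464399038) = -38251/18410733173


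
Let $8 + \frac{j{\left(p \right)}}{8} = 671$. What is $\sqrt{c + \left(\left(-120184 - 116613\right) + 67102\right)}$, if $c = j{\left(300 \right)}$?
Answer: $i \sqrt{164391} \approx 405.45 i$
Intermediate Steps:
$j{\left(p \right)} = 5304$ ($j{\left(p \right)} = -64 + 8 \cdot 671 = -64 + 5368 = 5304$)
$c = 5304$
$\sqrt{c + \left(\left(-120184 - 116613\right) + 67102\right)} = \sqrt{5304 + \left(\left(-120184 - 116613\right) + 67102\right)} = \sqrt{5304 + \left(-236797 + 67102\right)} = \sqrt{5304 - 169695} = \sqrt{-164391} = i \sqrt{164391}$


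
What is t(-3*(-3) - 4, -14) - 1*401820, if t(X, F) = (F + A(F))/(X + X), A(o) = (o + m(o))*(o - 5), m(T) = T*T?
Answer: -2010836/5 ≈ -4.0217e+5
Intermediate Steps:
m(T) = T**2
A(o) = (-5 + o)*(o + o**2) (A(o) = (o + o**2)*(o - 5) = (o + o**2)*(-5 + o) = (-5 + o)*(o + o**2))
t(X, F) = (F + F*(-5 + F**2 - 4*F))/(2*X) (t(X, F) = (F + F*(-5 + F**2 - 4*F))/(X + X) = (F + F*(-5 + F**2 - 4*F))/((2*X)) = (F + F*(-5 + F**2 - 4*F))*(1/(2*X)) = (F + F*(-5 + F**2 - 4*F))/(2*X))
t(-3*(-3) - 4, -14) - 1*401820 = (1/2)*(-14)*(-4 + (-14)**2 - 4*(-14))/(-3*(-3) - 4) - 1*401820 = (1/2)*(-14)*(-4 + 196 + 56)/(9 - 4) - 401820 = (1/2)*(-14)*248/5 - 401820 = (1/2)*(-14)*(1/5)*248 - 401820 = -1736/5 - 401820 = -2010836/5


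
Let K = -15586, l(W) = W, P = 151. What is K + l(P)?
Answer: -15435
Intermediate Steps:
K + l(P) = -15586 + 151 = -15435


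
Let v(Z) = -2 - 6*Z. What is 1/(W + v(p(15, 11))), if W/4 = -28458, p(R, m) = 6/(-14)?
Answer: -7/796820 ≈ -8.7849e-6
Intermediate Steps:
p(R, m) = -3/7 (p(R, m) = 6*(-1/14) = -3/7)
W = -113832 (W = 4*(-28458) = -113832)
1/(W + v(p(15, 11))) = 1/(-113832 + (-2 - 6*(-3/7))) = 1/(-113832 + (-2 + 18/7)) = 1/(-113832 + 4/7) = 1/(-796820/7) = -7/796820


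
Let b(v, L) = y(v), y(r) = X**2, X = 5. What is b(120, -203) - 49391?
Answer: -49366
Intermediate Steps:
y(r) = 25 (y(r) = 5**2 = 25)
b(v, L) = 25
b(120, -203) - 49391 = 25 - 49391 = -49366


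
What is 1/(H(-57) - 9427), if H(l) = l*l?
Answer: -1/6178 ≈ -0.00016186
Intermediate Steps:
H(l) = l**2
1/(H(-57) - 9427) = 1/((-57)**2 - 9427) = 1/(3249 - 9427) = 1/(-6178) = -1/6178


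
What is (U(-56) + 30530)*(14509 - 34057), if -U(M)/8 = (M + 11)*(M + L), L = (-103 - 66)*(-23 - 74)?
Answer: -115564843800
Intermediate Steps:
L = 16393 (L = -169*(-97) = 16393)
U(M) = -8*(11 + M)*(16393 + M) (U(M) = -8*(M + 11)*(M + 16393) = -8*(11 + M)*(16393 + M))
(U(-56) + 30530)*(14509 - 34057) = ((-1442584 - 131232*(-56) - 8*(-56)²) + 30530)*(14509 - 34057) = ((-1442584 + 7348992 - 8*3136) + 30530)*(-19548) = ((-1442584 + 7348992 - 25088) + 30530)*(-19548) = (5881320 + 30530)*(-19548) = 5911850*(-19548) = -115564843800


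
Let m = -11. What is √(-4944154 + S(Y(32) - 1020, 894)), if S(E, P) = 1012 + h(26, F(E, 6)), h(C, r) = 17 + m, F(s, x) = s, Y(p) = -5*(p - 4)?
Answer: 4*I*√308946 ≈ 2223.3*I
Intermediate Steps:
Y(p) = 20 - 5*p (Y(p) = -5*(-4 + p) = 20 - 5*p)
h(C, r) = 6 (h(C, r) = 17 - 11 = 6)
S(E, P) = 1018 (S(E, P) = 1012 + 6 = 1018)
√(-4944154 + S(Y(32) - 1020, 894)) = √(-4944154 + 1018) = √(-4943136) = 4*I*√308946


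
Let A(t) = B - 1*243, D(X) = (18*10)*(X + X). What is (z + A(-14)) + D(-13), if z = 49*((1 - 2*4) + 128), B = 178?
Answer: 1184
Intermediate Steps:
D(X) = 360*X (D(X) = 180*(2*X) = 360*X)
z = 5929 (z = 49*((1 - 8) + 128) = 49*(-7 + 128) = 49*121 = 5929)
A(t) = -65 (A(t) = 178 - 1*243 = 178 - 243 = -65)
(z + A(-14)) + D(-13) = (5929 - 65) + 360*(-13) = 5864 - 4680 = 1184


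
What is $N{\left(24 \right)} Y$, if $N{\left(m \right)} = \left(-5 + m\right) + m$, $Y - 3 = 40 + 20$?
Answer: $2709$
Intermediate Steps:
$Y = 63$ ($Y = 3 + \left(40 + 20\right) = 3 + 60 = 63$)
$N{\left(m \right)} = -5 + 2 m$
$N{\left(24 \right)} Y = \left(-5 + 2 \cdot 24\right) 63 = \left(-5 + 48\right) 63 = 43 \cdot 63 = 2709$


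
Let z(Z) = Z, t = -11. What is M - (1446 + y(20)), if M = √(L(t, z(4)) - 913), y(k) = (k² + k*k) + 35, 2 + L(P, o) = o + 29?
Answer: -2281 + 21*I*√2 ≈ -2281.0 + 29.698*I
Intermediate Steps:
L(P, o) = 27 + o (L(P, o) = -2 + (o + 29) = -2 + (29 + o) = 27 + o)
y(k) = 35 + 2*k² (y(k) = (k² + k²) + 35 = 2*k² + 35 = 35 + 2*k²)
M = 21*I*√2 (M = √((27 + 4) - 913) = √(31 - 913) = √(-882) = 21*I*√2 ≈ 29.698*I)
M - (1446 + y(20)) = 21*I*√2 - (1446 + (35 + 2*20²)) = 21*I*√2 - (1446 + (35 + 2*400)) = 21*I*√2 - (1446 + (35 + 800)) = 21*I*√2 - (1446 + 835) = 21*I*√2 - 1*2281 = 21*I*√2 - 2281 = -2281 + 21*I*√2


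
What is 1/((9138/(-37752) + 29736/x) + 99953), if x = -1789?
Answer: 11256388/1124919926205 ≈ 1.0006e-5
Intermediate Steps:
1/((9138/(-37752) + 29736/x) + 99953) = 1/((9138/(-37752) + 29736/(-1789)) + 99953) = 1/((9138*(-1/37752) + 29736*(-1/1789)) + 99953) = 1/((-1523/6292 - 29736/1789) + 99953) = 1/(-189823559/11256388 + 99953) = 1/(1124919926205/11256388) = 11256388/1124919926205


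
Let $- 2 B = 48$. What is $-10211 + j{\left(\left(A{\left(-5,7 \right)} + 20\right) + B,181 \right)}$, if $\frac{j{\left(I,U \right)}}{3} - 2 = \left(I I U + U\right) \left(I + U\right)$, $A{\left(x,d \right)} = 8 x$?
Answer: $144085162$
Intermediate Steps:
$B = -24$ ($B = \left(- \frac{1}{2}\right) 48 = -24$)
$j{\left(I,U \right)} = 6 + 3 \left(I + U\right) \left(U + U I^{2}\right)$ ($j{\left(I,U \right)} = 6 + 3 \left(I I U + U\right) \left(I + U\right) = 6 + 3 \left(I^{2} U + U\right) \left(I + U\right) = 6 + 3 \left(U I^{2} + U\right) \left(I + U\right) = 6 + 3 \left(U + U I^{2}\right) \left(I + U\right) = 6 + 3 \left(I + U\right) \left(U + U I^{2}\right)$)
$-10211 + j{\left(\left(A{\left(-5,7 \right)} + 20\right) + B,181 \right)} = -10211 + \left(6 + 3 \cdot 181^{2} + 3 \left(\left(8 \left(-5\right) + 20\right) - 24\right) 181 + 3 \cdot 181 \left(\left(8 \left(-5\right) + 20\right) - 24\right)^{3} + 3 \left(\left(8 \left(-5\right) + 20\right) - 24\right)^{2} \cdot 181^{2}\right) = -10211 + \left(6 + 3 \cdot 32761 + 3 \left(\left(-40 + 20\right) - 24\right) 181 + 3 \cdot 181 \left(\left(-40 + 20\right) - 24\right)^{3} + 3 \left(\left(-40 + 20\right) - 24\right)^{2} \cdot 32761\right) = -10211 + \left(6 + 98283 + 3 \left(-20 - 24\right) 181 + 3 \cdot 181 \left(-20 - 24\right)^{3} + 3 \left(-20 - 24\right)^{2} \cdot 32761\right) = -10211 + \left(6 + 98283 + 3 \left(-44\right) 181 + 3 \cdot 181 \left(-44\right)^{3} + 3 \left(-44\right)^{2} \cdot 32761\right) = -10211 + \left(6 + 98283 - 23892 + 3 \cdot 181 \left(-85184\right) + 3 \cdot 1936 \cdot 32761\right) = -10211 + \left(6 + 98283 - 23892 - 46254912 + 190275888\right) = -10211 + 144095373 = 144085162$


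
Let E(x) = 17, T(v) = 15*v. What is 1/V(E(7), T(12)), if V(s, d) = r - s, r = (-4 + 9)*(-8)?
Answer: -1/57 ≈ -0.017544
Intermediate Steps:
r = -40 (r = 5*(-8) = -40)
V(s, d) = -40 - s
1/V(E(7), T(12)) = 1/(-40 - 1*17) = 1/(-40 - 17) = 1/(-57) = -1/57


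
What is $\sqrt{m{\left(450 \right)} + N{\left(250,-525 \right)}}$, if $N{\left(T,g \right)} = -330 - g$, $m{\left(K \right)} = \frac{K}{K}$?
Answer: $14$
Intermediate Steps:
$m{\left(K \right)} = 1$
$\sqrt{m{\left(450 \right)} + N{\left(250,-525 \right)}} = \sqrt{1 - -195} = \sqrt{1 + \left(-330 + 525\right)} = \sqrt{1 + 195} = \sqrt{196} = 14$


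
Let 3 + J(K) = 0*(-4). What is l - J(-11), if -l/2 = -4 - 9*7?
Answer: 137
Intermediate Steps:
J(K) = -3 (J(K) = -3 + 0*(-4) = -3 + 0 = -3)
l = 134 (l = -2*(-4 - 9*7) = -2*(-4 - 63) = -2*(-67) = 134)
l - J(-11) = 134 - 1*(-3) = 134 + 3 = 137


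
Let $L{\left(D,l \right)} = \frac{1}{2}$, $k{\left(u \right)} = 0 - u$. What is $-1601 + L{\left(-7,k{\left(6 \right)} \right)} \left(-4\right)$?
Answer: $-1603$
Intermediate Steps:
$k{\left(u \right)} = - u$
$L{\left(D,l \right)} = \frac{1}{2}$
$-1601 + L{\left(-7,k{\left(6 \right)} \right)} \left(-4\right) = -1601 + \frac{1}{2} \left(-4\right) = -1601 - 2 = -1603$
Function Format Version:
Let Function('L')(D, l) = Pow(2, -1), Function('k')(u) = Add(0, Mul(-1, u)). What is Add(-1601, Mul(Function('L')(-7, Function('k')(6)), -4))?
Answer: -1603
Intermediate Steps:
Function('k')(u) = Mul(-1, u)
Function('L')(D, l) = Rational(1, 2)
Add(-1601, Mul(Function('L')(-7, Function('k')(6)), -4)) = Add(-1601, Mul(Rational(1, 2), -4)) = Add(-1601, -2) = -1603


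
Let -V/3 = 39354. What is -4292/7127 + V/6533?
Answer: -869467510/46560691 ≈ -18.674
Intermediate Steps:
V = -118062 (V = -3*39354 = -118062)
-4292/7127 + V/6533 = -4292/7127 - 118062/6533 = -869467510/46560691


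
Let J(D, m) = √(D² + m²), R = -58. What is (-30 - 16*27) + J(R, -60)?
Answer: -462 + 2*√1741 ≈ -378.55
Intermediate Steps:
(-30 - 16*27) + J(R, -60) = (-30 - 16*27) + √((-58)² + (-60)²) = (-30 - 432) + √(3364 + 3600) = -462 + √6964 = -462 + 2*√1741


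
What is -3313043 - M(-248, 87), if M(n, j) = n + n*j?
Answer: -3291219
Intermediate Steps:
M(n, j) = n + j*n
-3313043 - M(-248, 87) = -3313043 - (-248)*(1 + 87) = -3313043 - (-248)*88 = -3313043 - 1*(-21824) = -3313043 + 21824 = -3291219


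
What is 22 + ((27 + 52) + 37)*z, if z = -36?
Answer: -4154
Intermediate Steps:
22 + ((27 + 52) + 37)*z = 22 + ((27 + 52) + 37)*(-36) = 22 + (79 + 37)*(-36) = 22 + 116*(-36) = 22 - 4176 = -4154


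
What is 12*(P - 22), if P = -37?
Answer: -708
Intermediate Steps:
12*(P - 22) = 12*(-37 - 22) = 12*(-59) = -708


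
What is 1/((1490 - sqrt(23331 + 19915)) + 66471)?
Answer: 67961/4618654275 + sqrt(43246)/4618654275 ≈ 1.4759e-5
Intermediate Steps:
1/((1490 - sqrt(23331 + 19915)) + 66471) = 1/((1490 - sqrt(43246)) + 66471) = 1/(67961 - sqrt(43246))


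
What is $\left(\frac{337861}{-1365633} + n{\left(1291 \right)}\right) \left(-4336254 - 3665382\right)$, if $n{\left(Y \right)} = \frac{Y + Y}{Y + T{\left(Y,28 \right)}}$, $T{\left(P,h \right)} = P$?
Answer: $- \frac{2741285811664}{455211} \approx -6.022 \cdot 10^{6}$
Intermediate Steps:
$n{\left(Y \right)} = 1$ ($n{\left(Y \right)} = \frac{Y + Y}{Y + Y} = \frac{2 Y}{2 Y} = 2 Y \frac{1}{2 Y} = 1$)
$\left(\frac{337861}{-1365633} + n{\left(1291 \right)}\right) \left(-4336254 - 3665382\right) = \left(\frac{337861}{-1365633} + 1\right) \left(-4336254 - 3665382\right) = \left(337861 \left(- \frac{1}{1365633}\right) + 1\right) \left(-8001636\right) = \left(- \frac{337861}{1365633} + 1\right) \left(-8001636\right) = \frac{1027772}{1365633} \left(-8001636\right) = - \frac{2741285811664}{455211}$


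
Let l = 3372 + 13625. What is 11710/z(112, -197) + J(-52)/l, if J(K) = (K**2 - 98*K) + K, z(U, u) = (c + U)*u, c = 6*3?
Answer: -60859/43529317 ≈ -0.0013981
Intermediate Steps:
l = 16997
c = 18
z(U, u) = u*(18 + U) (z(U, u) = (18 + U)*u = u*(18 + U))
J(K) = K**2 - 97*K
11710/z(112, -197) + J(-52)/l = 11710/((-197*(18 + 112))) - 52*(-97 - 52)/16997 = 11710/((-197*130)) - 52*(-149)*(1/16997) = 11710/(-25610) + 7748*(1/16997) = 11710*(-1/25610) + 7748/16997 = -1171/2561 + 7748/16997 = -60859/43529317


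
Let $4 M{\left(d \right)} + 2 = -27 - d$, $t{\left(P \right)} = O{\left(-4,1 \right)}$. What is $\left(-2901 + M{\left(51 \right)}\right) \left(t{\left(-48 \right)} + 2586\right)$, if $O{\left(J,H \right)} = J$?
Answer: $-7542022$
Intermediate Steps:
$t{\left(P \right)} = -4$
$M{\left(d \right)} = - \frac{29}{4} - \frac{d}{4}$ ($M{\left(d \right)} = - \frac{1}{2} + \frac{-27 - d}{4} = - \frac{1}{2} - \left(\frac{27}{4} + \frac{d}{4}\right) = - \frac{29}{4} - \frac{d}{4}$)
$\left(-2901 + M{\left(51 \right)}\right) \left(t{\left(-48 \right)} + 2586\right) = \left(-2901 - 20\right) \left(-4 + 2586\right) = \left(-2901 - 20\right) 2582 = \left(-2921\right) 2582 = -7542022$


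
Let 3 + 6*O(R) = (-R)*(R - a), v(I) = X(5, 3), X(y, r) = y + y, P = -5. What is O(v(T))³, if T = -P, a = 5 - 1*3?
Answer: -571787/216 ≈ -2647.2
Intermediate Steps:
a = 2 (a = 5 - 3 = 2)
T = 5 (T = -1*(-5) = 5)
X(y, r) = 2*y
v(I) = 10 (v(I) = 2*5 = 10)
O(R) = -½ - R*(-2 + R)/6 (O(R) = -½ + ((-R)*(R - 1*2))/6 = -½ + ((-R)*(R - 2))/6 = -½ + ((-R)*(-2 + R))/6 = -½ + (-R*(-2 + R))/6 = -½ - R*(-2 + R)/6)
O(v(T))³ = (-½ - ⅙*10² + (⅓)*10)³ = (-½ - ⅙*100 + 10/3)³ = (-½ - 50/3 + 10/3)³ = (-83/6)³ = -571787/216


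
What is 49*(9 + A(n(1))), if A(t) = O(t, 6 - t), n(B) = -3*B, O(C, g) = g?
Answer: 882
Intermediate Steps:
A(t) = 6 - t
49*(9 + A(n(1))) = 49*(9 + (6 - (-3))) = 49*(9 + (6 - 1*(-3))) = 49*(9 + (6 + 3)) = 49*(9 + 9) = 49*18 = 882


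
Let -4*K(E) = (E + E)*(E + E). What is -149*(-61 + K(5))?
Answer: 12814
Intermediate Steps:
K(E) = -E**2 (K(E) = -(E + E)*(E + E)/4 = -2*E*2*E/4 = -E**2)
-149*(-61 + K(5)) = -149*(-61 - 1*5**2) = -149*(-61 - 1*25) = -149*(-61 - 25) = -149*(-86) = 12814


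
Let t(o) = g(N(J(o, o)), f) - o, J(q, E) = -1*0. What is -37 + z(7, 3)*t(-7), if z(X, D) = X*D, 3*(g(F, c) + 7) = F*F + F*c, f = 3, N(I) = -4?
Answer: -9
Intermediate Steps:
J(q, E) = 0
g(F, c) = -7 + F²/3 + F*c/3 (g(F, c) = -7 + (F*F + F*c)/3 = -7 + (F² + F*c)/3 = -7 + (F²/3 + F*c/3) = -7 + F²/3 + F*c/3)
z(X, D) = D*X
t(o) = -17/3 - o (t(o) = (-7 + (⅓)*(-4)² + (⅓)*(-4)*3) - o = (-7 + (⅓)*16 - 4) - o = (-7 + 16/3 - 4) - o = -17/3 - o)
-37 + z(7, 3)*t(-7) = -37 + (3*7)*(-17/3 - 1*(-7)) = -37 + 21*(-17/3 + 7) = -37 + 21*(4/3) = -37 + 28 = -9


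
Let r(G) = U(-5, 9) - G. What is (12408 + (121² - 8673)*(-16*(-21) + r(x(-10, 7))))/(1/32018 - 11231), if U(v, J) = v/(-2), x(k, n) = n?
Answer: -21247144800/119864719 ≈ -177.26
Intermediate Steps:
U(v, J) = -v/2 (U(v, J) = v*(-½) = -v/2)
r(G) = 5/2 - G (r(G) = -½*(-5) - G = 5/2 - G)
(12408 + (121² - 8673)*(-16*(-21) + r(x(-10, 7))))/(1/32018 - 11231) = (12408 + (121² - 8673)*(-16*(-21) + (5/2 - 1*7)))/(1/32018 - 11231) = (12408 + (14641 - 8673)*(336 + (5/2 - 7)))/(1/32018 - 11231) = (12408 + 5968*(336 - 9/2))/(-359594157/32018) = (12408 + 5968*(663/2))*(-32018/359594157) = (12408 + 1978392)*(-32018/359594157) = 1990800*(-32018/359594157) = -21247144800/119864719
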